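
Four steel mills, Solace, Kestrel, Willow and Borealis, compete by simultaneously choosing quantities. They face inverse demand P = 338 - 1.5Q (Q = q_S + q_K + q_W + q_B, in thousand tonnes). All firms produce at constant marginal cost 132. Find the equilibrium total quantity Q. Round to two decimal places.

109.87

Each firm earns π_i = (338 - 1.5Q)q_i - 132q_i.
Setting ∂π_i/∂q_i = 0 with rivals' quantities fixed: 206 - 3q_i - (3/2)·Σ_{j≠i} q_j = 0.
With identical firms every q_j equals q_i, so Σ_{j≠i} q_j = 3q_i and 206 = (15/2)q_i, giving q_i = 412/15.
Total output Q = 412/15 + 412/15 + 412/15 + 412/15 = 1648/15.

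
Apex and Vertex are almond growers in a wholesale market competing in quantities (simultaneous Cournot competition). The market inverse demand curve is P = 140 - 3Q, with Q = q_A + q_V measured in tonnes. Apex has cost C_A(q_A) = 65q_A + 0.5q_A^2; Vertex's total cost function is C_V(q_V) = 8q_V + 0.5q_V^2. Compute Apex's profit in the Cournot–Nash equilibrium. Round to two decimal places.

36.40

Apex's profit: π_A = (140 - 3Q)q_A - (65q_A + (1/2)q_A²). Setting ∂π_A/∂q_A = 0: 75 - 7q_A - 3(q_V) = 0.
Vertex's first-order condition: 132 - 7q_V - 3(q_A) = 0.
Best responses: q_A = (75 - 3q_V)/7, q_V = (132 - 3q_A)/7.
Solving the pair: q_A = 129/40, q_V = 699/40.
Price P = 140 - 3·(207/10) = 779/10.
Apex's profit: (779/10)·(129/40) - 65·(129/40) - (1/2)(129/40)² = 36.4022.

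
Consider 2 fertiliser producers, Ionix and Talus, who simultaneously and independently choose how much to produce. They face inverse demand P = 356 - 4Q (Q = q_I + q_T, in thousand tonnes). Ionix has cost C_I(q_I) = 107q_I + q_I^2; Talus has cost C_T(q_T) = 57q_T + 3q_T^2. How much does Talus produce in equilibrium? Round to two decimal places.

Ionix's profit: π_I = (356 - 4Q)q_I - (107q_I + q_I²). Setting ∂π_I/∂q_I = 0: 249 - 10q_I - 4(q_T) = 0.
Talus's first-order condition: 299 - 14q_T - 4(q_I) = 0.
Best responses: q_I = (249 - 4q_T)/10, q_T = (299 - 4q_I)/14.
Substituting one into the other gives q_I = 1145/62 and q_T = 997/62.

16.08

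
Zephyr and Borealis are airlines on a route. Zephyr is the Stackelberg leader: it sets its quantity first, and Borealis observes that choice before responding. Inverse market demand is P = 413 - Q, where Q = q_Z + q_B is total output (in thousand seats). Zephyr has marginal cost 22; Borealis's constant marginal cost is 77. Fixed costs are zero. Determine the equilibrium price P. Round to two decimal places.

133.50

Solve by backward induction. Given q_Z, the follower Borealis maximises π_B = (413 - q_Z - q_B)q_B - 77q_B.
∂π_B/∂q_B = 336 - q_Z - 2q_B = 0 gives the reaction function q_B = (336 - q_Z)/2.
Zephyr substitutes q_B(q_Z) into its own profit: π_Z = q_Z(413 - q_Z - (336 - q_Z)/2) - 22q_Z = (245 - (1/2)q_Z)q_Z - 22q_Z.
Maximising: ∂π_Z/∂q_Z = 223 - q_Z = 0, giving q_Z = 223.
Then q_B = (336 - 223)/2 = 113/2.
Total output Q = 559/2, so price P = 413 - 559/2 = 267/2.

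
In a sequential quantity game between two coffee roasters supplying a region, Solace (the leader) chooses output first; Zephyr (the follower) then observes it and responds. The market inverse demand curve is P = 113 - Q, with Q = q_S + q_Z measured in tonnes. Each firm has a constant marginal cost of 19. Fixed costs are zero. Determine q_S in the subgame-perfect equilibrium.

The follower Zephyr best-responds to any q_S: π_Z = (113 - Q)q_Z - 19q_Z.
Follower FOC: 94 - q_S - 2q_Z = 0, so q_Z(q_S) = (94 - q_S)/2.
Solace substitutes q_Z(q_S) into its own profit: π_S = q_S(113 - q_S - (94 - q_S)/2) - 19q_S = (66 - (1/2)q_S)q_S - 19q_S.
Leader FOC: 47 - q_S = 0, so q_S = 47.
Then q_Z = (94 - 47)/2 = 47/2.

47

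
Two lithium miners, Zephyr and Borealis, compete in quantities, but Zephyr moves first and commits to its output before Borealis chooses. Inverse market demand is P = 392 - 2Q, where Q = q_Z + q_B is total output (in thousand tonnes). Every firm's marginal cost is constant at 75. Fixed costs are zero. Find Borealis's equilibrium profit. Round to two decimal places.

3140.28

Solve by backward induction. Given q_Z, the follower Borealis maximises π_B = (392 - 2q_Z - 2q_B)q_B - 75q_B.
Follower FOC: 317 - 2q_Z - 4q_B = 0, so q_B(q_Z) = (317 - 2q_Z)/4.
Zephyr substitutes q_B(q_Z) into its own profit: π_Z = q_Z(392 - 2q_Z - (317 - 2q_Z)/2) - 75q_Z = (467/2 - q_Z)q_Z - 75q_Z.
Maximising: ∂π_Z/∂q_Z = 317/2 - 2q_Z = 0, giving q_Z = 317/4.
Then q_B = (317 - 2·(317/4))/4 = 317/8.
Price P = 392 - 2·(951/8) = 617/4.
Borealis's profit: (617/4 - 75)·(317/8) = 3140.2813.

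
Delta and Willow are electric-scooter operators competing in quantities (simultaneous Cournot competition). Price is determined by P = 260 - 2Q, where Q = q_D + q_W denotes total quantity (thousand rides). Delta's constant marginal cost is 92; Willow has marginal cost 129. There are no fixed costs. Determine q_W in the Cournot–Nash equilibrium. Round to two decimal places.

Delta's profit: π_D = (260 - 2Q)q_D - (92q_D). Setting ∂π_D/∂q_D = 0: 168 - 4q_D - 2(q_W) = 0.
Willow's first-order condition: 131 - 4q_W - 2(q_D) = 0.
Best responses: q_D = (168 - 2q_W)/4, q_W = (131 - 2q_D)/4.
Substituting one into the other gives q_D = 205/6 and q_W = 47/3.

15.67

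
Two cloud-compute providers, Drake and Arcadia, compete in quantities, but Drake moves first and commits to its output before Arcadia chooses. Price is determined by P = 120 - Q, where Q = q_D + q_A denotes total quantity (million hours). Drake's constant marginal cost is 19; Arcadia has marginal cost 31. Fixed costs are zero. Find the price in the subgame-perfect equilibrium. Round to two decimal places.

47.25

The follower Arcadia best-responds to any q_D: π_A = (120 - Q)q_A - 31q_A.
Setting the follower's marginal profit to zero, 89 - q_D - 2q_A = 0, i.e. q_A = (89 - q_D)/2.
Drake substitutes q_A(q_D) into its own profit: π_D = q_D(120 - q_D - (89 - q_D)/2) - 19q_D = (151/2 - (1/2)q_D)q_D - 19q_D.
The leader's first-order condition 113/2 - q_D = 0 yields q_D = 113/2.
Then q_A = (89 - 113/2)/2 = 65/4.
Total output Q = 291/4, so price P = 120 - 291/4 = 189/4.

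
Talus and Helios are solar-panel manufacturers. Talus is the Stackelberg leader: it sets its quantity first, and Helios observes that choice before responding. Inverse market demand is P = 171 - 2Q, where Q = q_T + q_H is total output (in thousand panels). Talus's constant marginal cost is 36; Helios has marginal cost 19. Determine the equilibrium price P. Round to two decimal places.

65.50

The follower Helios best-responds to any q_T: π_H = (171 - 2Q)q_H - 19q_H.
Setting the follower's marginal profit to zero, 152 - 2q_T - 4q_H = 0, i.e. q_H = (152 - 2q_T)/4.
Talus substitutes q_H(q_T) into its own profit: π_T = q_T(171 - 2q_T - (152 - 2q_T)/2) - 36q_T = (95 - q_T)q_T - 36q_T.
Leader FOC: 59 - 2q_T = 0, so q_T = 59/2.
Then q_H = (152 - 2·(59/2))/4 = 93/4.
Total output Q = 211/4, so price P = 171 - 2·(211/4) = 131/2.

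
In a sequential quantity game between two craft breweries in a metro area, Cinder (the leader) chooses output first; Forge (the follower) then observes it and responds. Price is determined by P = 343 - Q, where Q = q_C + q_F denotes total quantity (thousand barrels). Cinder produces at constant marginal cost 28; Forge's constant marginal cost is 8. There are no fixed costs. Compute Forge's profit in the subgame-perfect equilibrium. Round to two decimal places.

Solve by backward induction. Given q_C, the follower Forge maximises π_F = (343 - q_C - q_F)q_F - 8q_F.
Setting the follower's marginal profit to zero, 335 - q_C - 2q_F = 0, i.e. q_F = (335 - q_C)/2.
The leader anticipates this reaction. Substituting into P = 343 - Q gives P = 351/2 - (1/2)q_C, so π_C = (351/2 - (1/2)q_C)q_C - 28q_C.
Maximising: ∂π_C/∂q_C = 295/2 - q_C = 0, giving q_C = 295/2.
Then q_F = (335 - 295/2)/2 = 375/4.
Price P = 343 - 965/4 = 407/4.
Forge's profit: (407/4 - 8)·(375/4) = 8789.0625.

8789.06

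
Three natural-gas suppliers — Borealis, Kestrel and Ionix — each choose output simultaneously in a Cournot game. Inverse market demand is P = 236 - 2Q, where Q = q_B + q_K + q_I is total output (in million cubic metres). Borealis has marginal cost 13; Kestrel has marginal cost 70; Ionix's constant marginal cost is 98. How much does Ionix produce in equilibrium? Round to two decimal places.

Borealis's profit: π_B = (236 - 2Q)q_B - (13q_B). Setting ∂π_B/∂q_B = 0: 223 - 4q_B - 2(q_K + q_I) = 0.
Kestrel's profit: π_K = (236 - 2Q)q_K - (70q_K). Setting ∂π_K/∂q_K = 0: 166 - 4q_K - 2(q_B + q_I) = 0.
Ionix's profit: π_I = (236 - 2Q)q_I - (98q_I). Setting ∂π_I/∂q_I = 0: 138 - 4q_I - 2(q_B + q_K) = 0.
Adding the 3 conditions: 527 − 4Q − 4Q = 0, i.e. Q = 527/8.
Back-substituting: q_B = (223 − 527/4)/2 = 365/8, q_K = (166 − 527/4)/2 = 137/8, q_I = (138 − 527/4)/2 = 25/8.

3.13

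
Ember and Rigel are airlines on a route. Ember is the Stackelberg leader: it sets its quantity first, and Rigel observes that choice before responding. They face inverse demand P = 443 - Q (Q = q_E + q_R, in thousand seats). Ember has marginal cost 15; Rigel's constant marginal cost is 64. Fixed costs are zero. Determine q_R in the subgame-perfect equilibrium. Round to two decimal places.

The follower Rigel best-responds to any q_E: π_R = (443 - Q)q_R - 64q_R.
Setting the follower's marginal profit to zero, 379 - q_E - 2q_R = 0, i.e. q_R = (379 - q_E)/2.
The leader anticipates this reaction. Substituting into P = 443 - Q gives P = 507/2 - (1/2)q_E, so π_E = (507/2 - (1/2)q_E)q_E - 15q_E.
The leader's first-order condition 477/2 - q_E = 0 yields q_E = 477/2.
Then q_R = (379 - 477/2)/2 = 281/4.

70.25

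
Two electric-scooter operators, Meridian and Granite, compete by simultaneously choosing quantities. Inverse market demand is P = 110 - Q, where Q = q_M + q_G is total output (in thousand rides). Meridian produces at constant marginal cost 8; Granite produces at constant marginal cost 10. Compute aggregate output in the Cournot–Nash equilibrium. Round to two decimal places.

Meridian's profit: π_M = (110 - Q)q_M - (8q_M). Setting ∂π_M/∂q_M = 0: 102 - 2q_M - (q_G) = 0.
Granite's profit: π_G = (110 - Q)q_G - (10q_G). Setting ∂π_G/∂q_G = 0: 100 - 2q_G - (q_M) = 0.
Best responses: q_M = (102 - q_G)/2, q_G = (100 - q_M)/2.
Substituting one into the other gives q_M = 104/3 and q_G = 98/3.
Total output Q = 104/3 + 98/3 = 202/3.

67.33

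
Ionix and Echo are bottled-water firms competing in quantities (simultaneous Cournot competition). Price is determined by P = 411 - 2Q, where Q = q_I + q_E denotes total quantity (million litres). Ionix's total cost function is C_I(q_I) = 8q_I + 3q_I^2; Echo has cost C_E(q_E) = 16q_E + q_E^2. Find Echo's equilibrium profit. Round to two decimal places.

Ionix's profit: π_I = (411 - 2Q)q_I - (8q_I + 3q_I²). Setting ∂π_I/∂q_I = 0: 403 - 10q_I - 2(q_E) = 0.
Echo's first-order condition: 395 - 6q_E - 2(q_I) = 0.
Rearranging gives the reaction functions q_I = (403 - 2q_E)/10 and q_E = (395 - 2q_I)/6.
Substituting one into the other gives q_I = 407/14 and q_E = 393/7.
Price P = 411 - 2·(1193/14) = 1684/7.
Echo's profit: (1684/7)·(393/7) - 16·(393/7) - (393/7)² = 9456.0612.

9456.06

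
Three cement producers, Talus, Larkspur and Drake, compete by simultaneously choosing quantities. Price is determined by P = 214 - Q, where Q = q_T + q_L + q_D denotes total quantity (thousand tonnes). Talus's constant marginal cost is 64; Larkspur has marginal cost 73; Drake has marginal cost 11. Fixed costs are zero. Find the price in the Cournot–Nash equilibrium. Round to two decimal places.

90.50

Talus's profit: π_T = (214 - Q)q_T - (64q_T). Setting ∂π_T/∂q_T = 0: 150 - 2q_T - (q_L + q_D) = 0.
Larkspur's profit: π_L = (214 - Q)q_L - (73q_L). Setting ∂π_L/∂q_L = 0: 141 - 2q_L - (q_T + q_D) = 0.
Drake's first-order condition: 203 - 2q_D - (q_T + q_L) = 0.
Adding the 3 first-order conditions: 494 − 4Q = 0, so Q = 247/2.
Back-substituting: q_T = (150 − 247/2) = 53/2, q_L = (141 − 247/2) = 35/2, q_D = (203 − 247/2) = 159/2.
Total output Q = 247/2, so price P = 214 - 247/2 = 181/2.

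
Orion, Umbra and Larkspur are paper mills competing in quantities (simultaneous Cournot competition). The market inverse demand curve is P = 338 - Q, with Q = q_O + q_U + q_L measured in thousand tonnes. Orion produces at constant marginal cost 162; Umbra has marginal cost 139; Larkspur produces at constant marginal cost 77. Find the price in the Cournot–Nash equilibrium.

179

Orion's profit: π_O = (338 - Q)q_O - (162q_O). Setting ∂π_O/∂q_O = 0: 176 - 2q_O - (q_U + q_L) = 0.
Umbra's profit: π_U = (338 - Q)q_U - (139q_U). Setting ∂π_U/∂q_U = 0: 199 - 2q_U - (q_O + q_L) = 0.
Larkspur's profit: π_L = (338 - Q)q_L - (77q_L). Setting ∂π_L/∂q_L = 0: 261 - 2q_L - (q_O + q_U) = 0.
Adding the 3 first-order conditions: 636 − 4Q = 0, so Q = 159.
Back-substituting: q_O = (176 − 159) = 17, q_U = (199 − 159) = 40, q_L = (261 − 159) = 102.
Total output Q = 159, so price P = 338 - 159 = 179.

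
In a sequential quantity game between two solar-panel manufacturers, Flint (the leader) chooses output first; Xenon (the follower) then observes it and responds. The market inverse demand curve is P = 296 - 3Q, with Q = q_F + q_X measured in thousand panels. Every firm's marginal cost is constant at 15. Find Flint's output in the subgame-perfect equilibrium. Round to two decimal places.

Solve by backward induction. Given q_F, the follower Xenon maximises π_X = (296 - 3q_F - 3q_X)q_X - 15q_X.
Follower FOC: 281 - 3q_F - 6q_X = 0, so q_X(q_F) = (281 - 3q_F)/6.
The leader anticipates this reaction. Substituting into P = 296 - 3Q gives P = 311/2 - (3/2)q_F, so π_F = (311/2 - (3/2)q_F)q_F - 15q_F.
Leader FOC: 281/2 - 3q_F = 0, so q_F = 281/6.
Then q_X = (281 - 3·(281/6))/6 = 281/12.

46.83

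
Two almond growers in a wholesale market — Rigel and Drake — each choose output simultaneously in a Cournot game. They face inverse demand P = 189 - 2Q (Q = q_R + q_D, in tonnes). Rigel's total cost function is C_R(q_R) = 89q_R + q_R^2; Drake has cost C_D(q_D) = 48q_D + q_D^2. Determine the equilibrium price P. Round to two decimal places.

Rigel's profit: π_R = (189 - 2Q)q_R - (89q_R + q_R²). Setting ∂π_R/∂q_R = 0: 100 - 6q_R - 2(q_D) = 0.
Drake's first-order condition: 141 - 6q_D - 2(q_R) = 0.
So q_R = (100 - 2q_D)/6 and q_D = (141 - 2q_R)/6.
Substituting one into the other gives q_R = 159/16 and q_D = 323/16.
Total output Q = 241/8, so price P = 189 - 2·(241/8) = 515/4.

128.75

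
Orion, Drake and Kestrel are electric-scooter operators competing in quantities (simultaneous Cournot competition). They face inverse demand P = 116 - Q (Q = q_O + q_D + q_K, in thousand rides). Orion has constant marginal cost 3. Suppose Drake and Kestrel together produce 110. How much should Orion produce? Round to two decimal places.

1.50

With rivals' combined output fixed at 110, Orion's profit is π_O = (116 - 110 - q_O)q_O - (3q_O) = (6 - q_O)q_O - (3q_O).
∂π_O/∂q_O = 3 - 2q_O = 0, so q_O = 3/2.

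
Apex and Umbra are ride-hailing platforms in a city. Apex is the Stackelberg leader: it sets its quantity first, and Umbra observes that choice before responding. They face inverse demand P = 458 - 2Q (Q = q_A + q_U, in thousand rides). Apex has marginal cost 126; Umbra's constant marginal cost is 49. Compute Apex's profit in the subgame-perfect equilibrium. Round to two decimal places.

Solve by backward induction. Given q_A, the follower Umbra maximises π_U = (458 - 2q_A - 2q_U)q_U - 49q_U.
∂π_U/∂q_U = 409 - 2q_A - 4q_U = 0 gives the reaction function q_U = (409 - 2q_A)/4.
Apex substitutes q_U(q_A) into its own profit: π_A = q_A(458 - 2q_A - (409 - 2q_A)/2) - 126q_A = (507/2 - q_A)q_A - 126q_A.
The leader's first-order condition 255/2 - 2q_A = 0 yields q_A = 255/4.
Then q_U = (409 - 2·(255/4))/4 = 563/8.
Price P = 458 - 2·(1073/8) = 759/4.
Apex's profit: (759/4 - 126)·(255/4) = 4064.0625.

4064.06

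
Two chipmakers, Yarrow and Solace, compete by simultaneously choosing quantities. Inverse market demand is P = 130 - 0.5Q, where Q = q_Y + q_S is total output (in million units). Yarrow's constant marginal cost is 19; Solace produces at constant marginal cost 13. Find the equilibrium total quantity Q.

152

Yarrow's profit: π_Y = (130 - 0.5Q)q_Y - (19q_Y). Setting ∂π_Y/∂q_Y = 0: 111 - q_Y - (1/2)(q_S) = 0.
Solace's profit: π_S = (130 - 0.5Q)q_S - (13q_S). Setting ∂π_S/∂q_S = 0: 117 - q_S - (1/2)(q_Y) = 0.
Rearranging gives the reaction functions q_Y = (111 - (1/2)q_S) and q_S = (117 - (1/2)q_Y).
Solving the pair: q_Y = 70, q_S = 82.
Total output Q = 70 + 82 = 152.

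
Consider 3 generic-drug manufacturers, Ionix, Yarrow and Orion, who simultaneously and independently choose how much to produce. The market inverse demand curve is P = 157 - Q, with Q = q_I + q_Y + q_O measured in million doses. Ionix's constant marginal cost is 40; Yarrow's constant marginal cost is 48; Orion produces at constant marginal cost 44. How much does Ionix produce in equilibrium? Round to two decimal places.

32.25

Ionix's profit: π_I = (157 - Q)q_I - (40q_I). Setting ∂π_I/∂q_I = 0: 117 - 2q_I - (q_Y + q_O) = 0.
Yarrow's profit: π_Y = (157 - Q)q_Y - (48q_Y). Setting ∂π_Y/∂q_Y = 0: 109 - 2q_Y - (q_I + q_O) = 0.
Orion's profit: π_O = (157 - Q)q_O - (44q_O). Setting ∂π_O/∂q_O = 0: 113 - 2q_O - (q_I + q_Y) = 0.
Summing all 3 equations gives 339 − 4Q = 0, hence Q = 339/4.
Back-substituting: q_I = (117 − 339/4) = 129/4, q_Y = (109 − 339/4) = 97/4, q_O = (113 − 339/4) = 113/4.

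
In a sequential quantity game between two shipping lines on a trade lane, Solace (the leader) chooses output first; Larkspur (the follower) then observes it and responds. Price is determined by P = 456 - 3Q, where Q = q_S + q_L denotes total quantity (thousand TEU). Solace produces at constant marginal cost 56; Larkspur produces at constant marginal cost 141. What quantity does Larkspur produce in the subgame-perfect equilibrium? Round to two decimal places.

12.08

Solve by backward induction. Given q_S, the follower Larkspur maximises π_L = (456 - 3q_S - 3q_L)q_L - 141q_L.
Follower FOC: 315 - 3q_S - 6q_L = 0, so q_L(q_S) = (315 - 3q_S)/6.
Solace substitutes q_L(q_S) into its own profit: π_S = q_S(456 - 3q_S - (315 - 3q_S)/2) - 56q_S = (597/2 - (3/2)q_S)q_S - 56q_S.
The leader's first-order condition 485/2 - 3q_S = 0 yields q_S = 485/6.
Then q_L = (315 - 3·(485/6))/6 = 145/12.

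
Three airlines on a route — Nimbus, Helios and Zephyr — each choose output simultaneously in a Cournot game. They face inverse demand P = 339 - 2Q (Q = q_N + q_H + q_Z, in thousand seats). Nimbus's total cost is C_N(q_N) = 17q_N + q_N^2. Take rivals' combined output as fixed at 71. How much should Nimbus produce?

With rivals' combined output fixed at 71, Nimbus's profit is π_N = (339 - 2·71 - 2q_N)q_N - (17q_N + q_N²) = (197 - 2q_N)q_N - (17q_N + q_N²).
∂π_N/∂q_N = 180 - 6q_N = 0, so q_N = 30.

30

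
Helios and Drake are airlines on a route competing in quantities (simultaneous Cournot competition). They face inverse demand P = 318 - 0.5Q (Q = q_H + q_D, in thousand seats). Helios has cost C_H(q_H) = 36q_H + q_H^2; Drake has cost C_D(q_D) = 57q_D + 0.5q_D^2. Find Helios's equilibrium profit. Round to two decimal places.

8525.77

Helios's profit: π_H = (318 - 0.5Q)q_H - (36q_H + q_H²). Setting ∂π_H/∂q_H = 0: 282 - 3q_H - (1/2)(q_D) = 0.
Drake's profit: π_D = (318 - 0.5Q)q_D - (57q_D + (1/2)q_D²). Setting ∂π_D/∂q_D = 0: 261 - 2q_D - (1/2)(q_H) = 0.
So q_H = (282 - (1/2)q_D)/3 and q_D = (261 - (1/2)q_H)/2.
Solving the pair: q_H = 1734/23, q_D = 111.6522.
Price P = 318 - (1/2)·187.0435 = 224.4783.
Helios's profit: 224.4783·(1734/23) - 36·(1734/23) - (1734/23)² = 8525.7732.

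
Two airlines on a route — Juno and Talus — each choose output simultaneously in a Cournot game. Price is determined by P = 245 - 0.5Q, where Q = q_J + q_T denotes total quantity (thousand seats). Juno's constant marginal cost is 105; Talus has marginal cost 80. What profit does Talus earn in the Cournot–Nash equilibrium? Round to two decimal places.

8022.22

Juno's profit: π_J = (245 - 0.5Q)q_J - (105q_J). Setting ∂π_J/∂q_J = 0: 140 - q_J - (1/2)(q_T) = 0.
Talus's first-order condition: 165 - q_T - (1/2)(q_J) = 0.
So q_J = (140 - (1/2)q_T) and q_T = (165 - (1/2)q_J).
Substituting one into the other gives q_J = 230/3 and q_T = 380/3.
Price P = 245 - (1/2)·(610/3) = 430/3.
Talus's profit: (430/3 - 80)·(380/3) = 8022.2222.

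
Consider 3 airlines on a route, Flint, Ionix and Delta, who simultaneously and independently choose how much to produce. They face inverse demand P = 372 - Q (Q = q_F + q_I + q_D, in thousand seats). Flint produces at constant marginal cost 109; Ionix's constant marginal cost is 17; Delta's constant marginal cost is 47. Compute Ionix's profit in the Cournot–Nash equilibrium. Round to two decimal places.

Flint's profit: π_F = (372 - Q)q_F - (109q_F). Setting ∂π_F/∂q_F = 0: 263 - 2q_F - (q_I + q_D) = 0.
Ionix's profit: π_I = (372 - Q)q_I - (17q_I). Setting ∂π_I/∂q_I = 0: 355 - 2q_I - (q_F + q_D) = 0.
Delta's first-order condition: 325 - 2q_D - (q_F + q_I) = 0.
Summing all 3 equations gives 943 − 4Q = 0, hence Q = 943/4.
Back-substituting: q_F = (263 − 943/4) = 109/4, q_I = (355 − 943/4) = 477/4, q_D = (325 − 943/4) = 357/4.
Price P = 372 - 943/4 = 545/4.
Ionix's profit: (545/4 - 17)·(477/4) = 14220.5625.

14220.56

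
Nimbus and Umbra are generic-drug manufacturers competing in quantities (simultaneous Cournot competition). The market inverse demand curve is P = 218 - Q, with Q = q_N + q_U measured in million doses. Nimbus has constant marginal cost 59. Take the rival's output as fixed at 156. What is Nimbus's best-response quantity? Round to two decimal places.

1.50

With the rival's output fixed at 156, Nimbus's profit is π_N = (218 - 156 - q_N)q_N - (59q_N) = (62 - q_N)q_N - (59q_N).
∂π_N/∂q_N = 3 - 2q_N = 0, so q_N = 3/2.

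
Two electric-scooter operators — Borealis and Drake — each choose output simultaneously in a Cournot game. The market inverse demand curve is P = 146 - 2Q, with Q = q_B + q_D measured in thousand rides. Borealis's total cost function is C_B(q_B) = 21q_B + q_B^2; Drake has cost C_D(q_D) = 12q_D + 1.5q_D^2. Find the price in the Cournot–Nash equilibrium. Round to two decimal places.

84.89

Borealis's profit: π_B = (146 - 2Q)q_B - (21q_B + q_B²). Setting ∂π_B/∂q_B = 0: 125 - 6q_B - 2(q_D) = 0.
Drake's profit: π_D = (146 - 2Q)q_D - (12q_D + (3/2)q_D²). Setting ∂π_D/∂q_D = 0: 134 - 7q_D - 2(q_B) = 0.
Best responses: q_B = (125 - 2q_D)/6, q_D = (134 - 2q_B)/7.
Solving the pair: q_B = 607/38, q_D = 277/19.
Total output Q = 1161/38, so price P = 146 - 2·(1161/38) = 1613/19.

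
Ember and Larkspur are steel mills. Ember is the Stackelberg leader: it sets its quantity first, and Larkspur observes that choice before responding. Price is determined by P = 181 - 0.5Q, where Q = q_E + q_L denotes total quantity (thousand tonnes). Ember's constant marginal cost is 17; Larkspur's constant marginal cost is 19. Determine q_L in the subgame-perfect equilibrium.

79

Solve by backward induction. Given q_E, the follower Larkspur maximises π_L = (181 - (1/2)q_E - (1/2)q_L)q_L - 19q_L.
Follower FOC: 162 - (1/2)q_E - q_L = 0, so q_L(q_E) = (162 - (1/2)q_E).
Ember substitutes q_L(q_E) into its own profit: π_E = q_E(181 - (1/2)q_E - (162 - (1/2)q_E)/2) - 17q_E = (100 - (1/4)q_E)q_E - 17q_E.
Maximising: ∂π_E/∂q_E = 83 - (1/2)q_E = 0, giving q_E = 166.
Then q_L = (162 - (1/2)·166) = 79.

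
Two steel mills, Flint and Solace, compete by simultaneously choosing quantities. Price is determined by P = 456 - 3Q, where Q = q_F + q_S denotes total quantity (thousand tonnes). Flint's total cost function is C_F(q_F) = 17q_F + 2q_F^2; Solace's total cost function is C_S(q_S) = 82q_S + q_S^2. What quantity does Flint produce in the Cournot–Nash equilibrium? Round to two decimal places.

33.66

Flint's profit: π_F = (456 - 3Q)q_F - (17q_F + 2q_F²). Setting ∂π_F/∂q_F = 0: 439 - 10q_F - 3(q_S) = 0.
Solace's profit: π_S = (456 - 3Q)q_S - (82q_S + q_S²). Setting ∂π_S/∂q_S = 0: 374 - 8q_S - 3(q_F) = 0.
Best responses: q_F = (439 - 3q_S)/10, q_S = (374 - 3q_F)/8.
Solving the pair: q_F = 33.6620, q_S = 34.1268.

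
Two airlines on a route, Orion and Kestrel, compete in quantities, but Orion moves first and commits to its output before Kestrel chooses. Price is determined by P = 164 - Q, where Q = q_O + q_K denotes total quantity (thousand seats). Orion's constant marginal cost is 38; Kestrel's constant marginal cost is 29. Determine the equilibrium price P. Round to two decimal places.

67.25

Solve by backward induction. Given q_O, the follower Kestrel maximises π_K = (164 - q_O - q_K)q_K - 29q_K.
Follower FOC: 135 - q_O - 2q_K = 0, so q_K(q_O) = (135 - q_O)/2.
The leader anticipates this reaction. Substituting into P = 164 - Q gives P = 193/2 - (1/2)q_O, so π_O = (193/2 - (1/2)q_O)q_O - 38q_O.
Maximising: ∂π_O/∂q_O = 117/2 - q_O = 0, giving q_O = 117/2.
Then q_K = (135 - 117/2)/2 = 153/4.
Total output Q = 387/4, so price P = 164 - 387/4 = 269/4.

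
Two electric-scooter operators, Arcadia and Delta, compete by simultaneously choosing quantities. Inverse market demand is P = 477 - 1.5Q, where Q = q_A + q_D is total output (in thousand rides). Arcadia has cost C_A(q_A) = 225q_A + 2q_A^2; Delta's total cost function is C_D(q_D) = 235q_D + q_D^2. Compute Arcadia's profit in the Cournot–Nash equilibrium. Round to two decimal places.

2625.61

Arcadia's profit: π_A = (477 - 1.5Q)q_A - (225q_A + 2q_A²). Setting ∂π_A/∂q_A = 0: 252 - 7q_A - (3/2)(q_D) = 0.
Delta's profit: π_D = (477 - 1.5Q)q_D - (235q_D + q_D²). Setting ∂π_D/∂q_D = 0: 242 - 5q_D - (3/2)(q_A) = 0.
Rearranging gives the reaction functions q_A = (252 - (3/2)q_D)/7 and q_D = (242 - (3/2)q_A)/5.
Substituting one into the other gives q_A = 27.3893 and q_D = 40.1832.
Price P = 477 - (3/2)·67.5725 = 375.6412.
Arcadia's profit: 375.6412·27.3893 - 225·27.3893 - 2·27.3893² = 2625.6106.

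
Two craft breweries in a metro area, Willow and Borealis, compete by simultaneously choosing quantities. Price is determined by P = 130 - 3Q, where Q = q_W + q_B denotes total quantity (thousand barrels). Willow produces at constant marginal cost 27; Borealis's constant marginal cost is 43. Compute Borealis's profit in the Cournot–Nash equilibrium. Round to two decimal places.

Willow's profit: π_W = (130 - 3Q)q_W - (27q_W). Setting ∂π_W/∂q_W = 0: 103 - 6q_W - 3(q_B) = 0.
Borealis's profit: π_B = (130 - 3Q)q_B - (43q_B). Setting ∂π_B/∂q_B = 0: 87 - 6q_B - 3(q_W) = 0.
So q_W = (103 - 3q_B)/6 and q_B = (87 - 3q_W)/6.
Solving the pair: q_W = 119/9, q_B = 71/9.
Price P = 130 - 3·(190/9) = 200/3.
Borealis's profit: (200/3 - 43)·(71/9) = 186.7037.

186.70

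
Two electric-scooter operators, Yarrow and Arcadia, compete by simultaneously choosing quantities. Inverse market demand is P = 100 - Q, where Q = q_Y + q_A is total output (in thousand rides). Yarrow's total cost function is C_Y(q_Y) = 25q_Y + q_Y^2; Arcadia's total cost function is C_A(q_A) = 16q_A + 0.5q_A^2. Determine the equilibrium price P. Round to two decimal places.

Yarrow's profit: π_Y = (100 - Q)q_Y - (25q_Y + q_Y²). Setting ∂π_Y/∂q_Y = 0: 75 - 4q_Y - (q_A) = 0.
Arcadia's first-order condition: 84 - 3q_A - (q_Y) = 0.
Rearranging gives the reaction functions q_Y = (75 - q_A)/4 and q_A = (84 - q_Y)/3.
Substituting one into the other gives q_Y = 141/11 and q_A = 261/11.
Total output Q = 402/11, so price P = 100 - 402/11 = 698/11.

63.45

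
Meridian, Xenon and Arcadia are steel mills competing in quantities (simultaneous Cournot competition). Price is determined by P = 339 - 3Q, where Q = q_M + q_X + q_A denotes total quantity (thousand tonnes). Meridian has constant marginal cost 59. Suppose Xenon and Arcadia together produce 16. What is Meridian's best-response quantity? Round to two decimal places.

With rivals' combined output fixed at 16, Meridian's profit is π_M = (339 - 3·16 - 3q_M)q_M - (59q_M) = (291 - 3q_M)q_M - (59q_M).
∂π_M/∂q_M = 232 - 6q_M = 0, so q_M = 116/3.

38.67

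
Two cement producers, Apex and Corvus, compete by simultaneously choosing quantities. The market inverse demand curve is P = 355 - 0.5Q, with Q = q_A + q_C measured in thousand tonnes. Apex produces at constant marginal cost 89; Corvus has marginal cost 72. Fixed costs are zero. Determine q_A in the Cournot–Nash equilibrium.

Apex's profit: π_A = (355 - 0.5Q)q_A - (89q_A). Setting ∂π_A/∂q_A = 0: 266 - q_A - (1/2)(q_C) = 0.
Corvus's profit: π_C = (355 - 0.5Q)q_C - (72q_C). Setting ∂π_C/∂q_C = 0: 283 - q_C - (1/2)(q_A) = 0.
Best responses: q_A = (266 - (1/2)q_C), q_C = (283 - (1/2)q_A).
Substituting one into the other gives q_A = 166 and q_C = 200.

166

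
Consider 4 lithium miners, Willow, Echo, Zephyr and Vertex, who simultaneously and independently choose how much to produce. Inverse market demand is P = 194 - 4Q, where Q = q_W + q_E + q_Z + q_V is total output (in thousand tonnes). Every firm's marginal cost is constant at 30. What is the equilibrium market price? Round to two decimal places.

62.80

A representative firm's profit is π_i = q_i(194 - 4Q) - 30q_i.
First-order condition (treating rivals' output as given): 164 - 8q_i - 4·Σ_{j≠i} q_j = 0.
With identical firms every q_j equals q_i, so Σ_{j≠i} q_j = 3q_i and 164 = 20q_i, giving q_i = 41/5.
Total output Q = 164/5, so price P = 194 - 4·(164/5) = 314/5.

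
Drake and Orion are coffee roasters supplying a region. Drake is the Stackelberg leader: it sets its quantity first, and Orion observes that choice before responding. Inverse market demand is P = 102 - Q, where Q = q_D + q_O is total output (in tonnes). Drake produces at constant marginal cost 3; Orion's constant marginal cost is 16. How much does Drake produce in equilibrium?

Solve by backward induction. Given q_D, the follower Orion maximises π_O = (102 - q_D - q_O)q_O - 16q_O.
Follower FOC: 86 - q_D - 2q_O = 0, so q_O(q_D) = (86 - q_D)/2.
The leader anticipates this reaction. Substituting into P = 102 - Q gives P = 59 - (1/2)q_D, so π_D = (59 - (1/2)q_D)q_D - 3q_D.
Leader FOC: 56 - q_D = 0, so q_D = 56.
Then q_O = (86 - 56)/2 = 15.

56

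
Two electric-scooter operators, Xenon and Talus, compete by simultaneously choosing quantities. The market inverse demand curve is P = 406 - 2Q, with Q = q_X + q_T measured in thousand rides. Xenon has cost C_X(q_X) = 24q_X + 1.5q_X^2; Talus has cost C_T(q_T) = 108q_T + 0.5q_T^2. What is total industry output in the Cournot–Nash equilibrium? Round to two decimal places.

Xenon's profit: π_X = (406 - 2Q)q_X - (24q_X + (3/2)q_X²). Setting ∂π_X/∂q_X = 0: 382 - 7q_X - 2(q_T) = 0.
Talus's profit: π_T = (406 - 2Q)q_T - (108q_T + (1/2)q_T²). Setting ∂π_T/∂q_T = 0: 298 - 5q_T - 2(q_X) = 0.
So q_X = (382 - 2q_T)/7 and q_T = (298 - 2q_X)/5.
Substituting one into the other gives q_X = 1314/31 and q_T = 1322/31.
Total output Q = 1314/31 + 1322/31 = 85.0323.

85.03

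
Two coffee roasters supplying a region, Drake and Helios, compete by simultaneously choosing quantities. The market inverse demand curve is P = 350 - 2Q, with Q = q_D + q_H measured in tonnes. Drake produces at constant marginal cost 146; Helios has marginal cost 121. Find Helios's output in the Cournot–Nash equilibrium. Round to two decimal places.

42.33

Drake's profit: π_D = (350 - 2Q)q_D - (146q_D). Setting ∂π_D/∂q_D = 0: 204 - 4q_D - 2(q_H) = 0.
Helios's profit: π_H = (350 - 2Q)q_H - (121q_H). Setting ∂π_H/∂q_H = 0: 229 - 4q_H - 2(q_D) = 0.
Best responses: q_D = (204 - 2q_H)/4, q_H = (229 - 2q_D)/4.
Substituting one into the other gives q_D = 179/6 and q_H = 127/3.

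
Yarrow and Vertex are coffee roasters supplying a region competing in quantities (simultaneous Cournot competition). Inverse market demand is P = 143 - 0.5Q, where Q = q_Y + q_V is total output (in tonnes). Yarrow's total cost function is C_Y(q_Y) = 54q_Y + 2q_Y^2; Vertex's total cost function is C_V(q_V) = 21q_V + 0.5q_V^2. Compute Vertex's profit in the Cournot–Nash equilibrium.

3364

Yarrow's profit: π_Y = (143 - 0.5Q)q_Y - (54q_Y + 2q_Y²). Setting ∂π_Y/∂q_Y = 0: 89 - 5q_Y - (1/2)(q_V) = 0.
Vertex's first-order condition: 122 - 2q_V - (1/2)(q_Y) = 0.
So q_Y = (89 - (1/2)q_V)/5 and q_V = (122 - (1/2)q_Y)/2.
Substituting one into the other gives q_Y = 12 and q_V = 58.
Price P = 143 - (1/2)·70 = 108.
Vertex's profit: 108·58 - 21·58 - (1/2)·58² = 3364.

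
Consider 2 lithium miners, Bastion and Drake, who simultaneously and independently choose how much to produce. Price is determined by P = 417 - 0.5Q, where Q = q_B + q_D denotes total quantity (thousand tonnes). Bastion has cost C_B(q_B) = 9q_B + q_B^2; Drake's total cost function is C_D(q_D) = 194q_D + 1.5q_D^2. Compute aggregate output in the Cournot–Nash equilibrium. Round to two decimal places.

Bastion's profit: π_B = (417 - 0.5Q)q_B - (9q_B + q_B²). Setting ∂π_B/∂q_B = 0: 408 - 3q_B - (1/2)(q_D) = 0.
Drake's profit: π_D = (417 - 0.5Q)q_D - (194q_D + (3/2)q_D²). Setting ∂π_D/∂q_D = 0: 223 - 4q_D - (1/2)(q_B) = 0.
Rearranging gives the reaction functions q_B = (408 - (1/2)q_D)/3 and q_D = (223 - (1/2)q_B)/4.
Substituting one into the other gives q_B = 129.4043 and q_D = 1860/47.
Total output Q = 129.4043 + 1860/47 = 168.9787.

168.98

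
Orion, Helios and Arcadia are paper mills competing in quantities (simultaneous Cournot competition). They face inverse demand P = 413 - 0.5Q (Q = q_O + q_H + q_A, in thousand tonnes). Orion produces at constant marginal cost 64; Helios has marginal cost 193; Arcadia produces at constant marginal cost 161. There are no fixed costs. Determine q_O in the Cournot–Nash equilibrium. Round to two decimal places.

Orion's profit: π_O = (413 - 0.5Q)q_O - (64q_O). Setting ∂π_O/∂q_O = 0: 349 - q_O - (1/2)(q_H + q_A) = 0.
Helios's profit: π_H = (413 - 0.5Q)q_H - (193q_H). Setting ∂π_H/∂q_H = 0: 220 - q_H - (1/2)(q_O + q_A) = 0.
Arcadia's first-order condition: 252 - q_A - (1/2)(q_O + q_H) = 0.
Adding the 3 first-order conditions: 821 − 2Q = 0, so Q = 821/2.
Back-substituting: q_O = (349 − 821/4)/(1/2) = 575/2, q_H = (220 − 821/4)/(1/2) = 59/2, q_A = (252 − 821/4)/(1/2) = 187/2.

287.50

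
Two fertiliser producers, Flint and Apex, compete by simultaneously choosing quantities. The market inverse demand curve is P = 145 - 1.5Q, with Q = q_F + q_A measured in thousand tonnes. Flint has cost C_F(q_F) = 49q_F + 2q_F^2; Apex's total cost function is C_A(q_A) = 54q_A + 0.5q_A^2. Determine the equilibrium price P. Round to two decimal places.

101.86

Flint's profit: π_F = (145 - 1.5Q)q_F - (49q_F + 2q_F²). Setting ∂π_F/∂q_F = 0: 96 - 7q_F - (3/2)(q_A) = 0.
Apex's first-order condition: 91 - 4q_A - (3/2)(q_F) = 0.
Rearranging gives the reaction functions q_F = (96 - (3/2)q_A)/7 and q_A = (91 - (3/2)q_F)/4.
Solving the pair: q_F = 990/103, q_A = 1972/103.
Total output Q = 28.7573, so price P = 145 - (3/2)·28.7573 = 101.8641.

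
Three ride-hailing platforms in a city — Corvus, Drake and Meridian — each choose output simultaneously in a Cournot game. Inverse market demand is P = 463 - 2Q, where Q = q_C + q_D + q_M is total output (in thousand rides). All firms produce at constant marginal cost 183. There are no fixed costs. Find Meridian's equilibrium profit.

A representative firm's profit is π_i = q_i(463 - 2Q) - 183q_i.
First-order condition (treating rivals' output as given): 280 - 4q_i - 2·Σ_{j≠i} q_j = 0.
By symmetry each firm produces the same amount; substituting Σ_{j≠i} q_j = 2q_i yields q_i = 280/8 = 35.
Price P = 463 - 2·105 = 253.
Meridian's profit: (253 - 183)·35 = 2450.

2450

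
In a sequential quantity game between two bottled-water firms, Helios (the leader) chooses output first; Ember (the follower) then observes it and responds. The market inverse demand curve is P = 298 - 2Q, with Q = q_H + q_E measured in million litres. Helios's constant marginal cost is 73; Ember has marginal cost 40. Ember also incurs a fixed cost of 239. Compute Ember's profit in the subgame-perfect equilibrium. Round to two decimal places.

3041.50

Solve by backward induction. Given q_H, the follower Ember maximises π_E = (298 - 2q_H - 2q_E)q_E - 40q_E.
Setting the follower's marginal profit to zero, 258 - 2q_H - 4q_E = 0, i.e. q_E = (258 - 2q_H)/4.
Helios substitutes q_E(q_H) into its own profit: π_H = q_H(298 - 2q_H - (258 - 2q_H)/2) - 73q_H = (169 - q_H)q_H - 73q_H.
Leader FOC: 96 - 2q_H = 0, so q_H = 48.
Then q_E = (258 - 2·48)/4 = 81/2.
Price P = 298 - 2·(177/2) = 121.
Ember's profit: (121 - 40)·(81/2) - 239 = 3041.5000.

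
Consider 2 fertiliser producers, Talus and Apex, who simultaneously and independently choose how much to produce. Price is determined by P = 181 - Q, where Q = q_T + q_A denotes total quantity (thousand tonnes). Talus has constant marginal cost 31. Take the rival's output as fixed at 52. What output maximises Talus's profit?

With the rival's output fixed at 52, Talus's profit is π_T = (181 - 52 - q_T)q_T - (31q_T) = (129 - q_T)q_T - (31q_T).
∂π_T/∂q_T = 98 - 2q_T = 0, so q_T = 49.

49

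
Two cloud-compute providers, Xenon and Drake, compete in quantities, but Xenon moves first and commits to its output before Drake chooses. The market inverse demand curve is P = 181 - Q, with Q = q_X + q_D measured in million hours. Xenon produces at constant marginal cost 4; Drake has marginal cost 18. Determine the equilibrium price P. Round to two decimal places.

51.75

The follower Drake best-responds to any q_X: π_D = (181 - Q)q_D - 18q_D.
Setting the follower's marginal profit to zero, 163 - q_X - 2q_D = 0, i.e. q_D = (163 - q_X)/2.
The leader anticipates this reaction. Substituting into P = 181 - Q gives P = 199/2 - (1/2)q_X, so π_X = (199/2 - (1/2)q_X)q_X - 4q_X.
Leader FOC: 191/2 - q_X = 0, so q_X = 191/2.
Then q_D = (163 - 191/2)/2 = 135/4.
Total output Q = 517/4, so price P = 181 - 517/4 = 207/4.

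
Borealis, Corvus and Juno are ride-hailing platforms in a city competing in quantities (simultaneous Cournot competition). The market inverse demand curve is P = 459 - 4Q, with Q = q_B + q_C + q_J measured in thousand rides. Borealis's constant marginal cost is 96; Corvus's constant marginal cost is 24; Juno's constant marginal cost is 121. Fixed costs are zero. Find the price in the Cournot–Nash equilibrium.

Borealis's profit: π_B = (459 - 4Q)q_B - (96q_B). Setting ∂π_B/∂q_B = 0: 363 - 8q_B - 4(q_C + q_J) = 0.
Corvus's first-order condition: 435 - 8q_C - 4(q_B + q_J) = 0.
Juno's profit: π_J = (459 - 4Q)q_J - (121q_J). Setting ∂π_J/∂q_J = 0: 338 - 8q_J - 4(q_B + q_C) = 0.
Adding the 3 first-order conditions: 1136 − 16Q = 0, so Q = 71.
Back-substituting: q_B = (363 − 284)/4 = 79/4, q_C = (435 − 284)/4 = 151/4, q_J = (338 − 284)/4 = 27/2.
Total output Q = 71, so price P = 459 - 4·71 = 175.

175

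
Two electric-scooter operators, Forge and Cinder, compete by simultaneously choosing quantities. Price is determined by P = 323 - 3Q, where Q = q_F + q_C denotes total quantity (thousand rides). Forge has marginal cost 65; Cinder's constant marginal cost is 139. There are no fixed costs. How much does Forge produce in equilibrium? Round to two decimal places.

Forge's profit: π_F = (323 - 3Q)q_F - (65q_F). Setting ∂π_F/∂q_F = 0: 258 - 6q_F - 3(q_C) = 0.
Cinder's profit: π_C = (323 - 3Q)q_C - (139q_C). Setting ∂π_C/∂q_C = 0: 184 - 6q_C - 3(q_F) = 0.
So q_F = (258 - 3q_C)/6 and q_C = (184 - 3q_F)/6.
Solving the pair: q_F = 332/9, q_C = 110/9.

36.89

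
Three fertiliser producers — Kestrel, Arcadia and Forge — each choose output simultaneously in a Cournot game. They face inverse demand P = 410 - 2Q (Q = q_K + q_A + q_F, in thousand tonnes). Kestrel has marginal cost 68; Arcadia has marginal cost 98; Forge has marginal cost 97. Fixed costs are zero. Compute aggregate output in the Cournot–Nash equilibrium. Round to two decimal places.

Kestrel's profit: π_K = (410 - 2Q)q_K - (68q_K). Setting ∂π_K/∂q_K = 0: 342 - 4q_K - 2(q_A + q_F) = 0.
Arcadia's profit: π_A = (410 - 2Q)q_A - (98q_A). Setting ∂π_A/∂q_A = 0: 312 - 4q_A - 2(q_K + q_F) = 0.
Forge's first-order condition: 313 - 4q_F - 2(q_K + q_A) = 0.
Adding the 3 conditions: 967 − 4Q − 4Q = 0, i.e. Q = 967/8.
Back-substituting: q_K = (342 − 967/4)/2 = 401/8, q_A = (312 − 967/4)/2 = 281/8, q_F = (313 − 967/4)/2 = 285/8.
Total output Q = 401/8 + 281/8 + 285/8 = 967/8.

120.88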